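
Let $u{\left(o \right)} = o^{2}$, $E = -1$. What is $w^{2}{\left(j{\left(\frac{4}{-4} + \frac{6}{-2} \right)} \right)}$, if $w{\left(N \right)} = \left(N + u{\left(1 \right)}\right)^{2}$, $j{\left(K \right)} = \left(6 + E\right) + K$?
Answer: $16$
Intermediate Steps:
$j{\left(K \right)} = 5 + K$ ($j{\left(K \right)} = \left(6 - 1\right) + K = 5 + K$)
$w{\left(N \right)} = \left(1 + N\right)^{2}$ ($w{\left(N \right)} = \left(N + 1^{2}\right)^{2} = \left(N + 1\right)^{2} = \left(1 + N\right)^{2}$)
$w^{2}{\left(j{\left(\frac{4}{-4} + \frac{6}{-2} \right)} \right)} = \left(\left(1 + \left(5 + \left(\frac{4}{-4} + \frac{6}{-2}\right)\right)\right)^{2}\right)^{2} = \left(\left(1 + \left(5 + \left(4 \left(- \frac{1}{4}\right) + 6 \left(- \frac{1}{2}\right)\right)\right)\right)^{2}\right)^{2} = \left(\left(1 + \left(5 - 4\right)\right)^{2}\right)^{2} = \left(\left(1 + 1\right)^{2}\right)^{2} = \left(2^{2}\right)^{2} = 4^{2} = 16$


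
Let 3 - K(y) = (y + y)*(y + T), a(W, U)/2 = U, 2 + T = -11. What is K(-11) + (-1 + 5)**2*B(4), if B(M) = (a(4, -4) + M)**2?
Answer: -269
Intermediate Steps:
T = -13 (T = -2 - 11 = -13)
a(W, U) = 2*U
B(M) = (-8 + M)**2 (B(M) = (2*(-4) + M)**2 = (-8 + M)**2)
K(y) = 3 - 2*y*(-13 + y) (K(y) = 3 - (y + y)*(y - 13) = 3 - 2*y*(-13 + y))
K(-11) + (-1 + 5)**2*B(4) = (3 - 2*(-11)**2 + 26*(-11)) + (-1 + 5)**2*(-8 + 4)**2 = (3 - 2*121 - 286) + 4**2*(-4)**2 = (3 - 242 - 286) + 16*16 = -525 + 256 = -269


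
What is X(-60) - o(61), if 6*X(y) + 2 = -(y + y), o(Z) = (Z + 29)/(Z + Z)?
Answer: 3464/183 ≈ 18.929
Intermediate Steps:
o(Z) = (29 + Z)/(2*Z) (o(Z) = (29 + Z)/((2*Z)) = (29 + Z)*(1/(2*Z)) = (29 + Z)/(2*Z))
X(y) = -⅓ - y/3 (X(y) = -⅓ + (-(y + y))/6 = -⅓ + (-2*y)/6 = -⅓ - y/3)
X(-60) - o(61) = (-⅓ - ⅓*(-60)) - (29 + 61)/(2*61) = (-⅓ + 20) - 90/(2*61) = 59/3 - 1*45/61 = 59/3 - 45/61 = 3464/183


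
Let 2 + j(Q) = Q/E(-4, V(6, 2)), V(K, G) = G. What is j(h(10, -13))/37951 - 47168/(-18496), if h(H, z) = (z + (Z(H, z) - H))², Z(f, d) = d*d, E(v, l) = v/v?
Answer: 34129633/10967839 ≈ 3.1118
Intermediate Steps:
E(v, l) = 1
Z(f, d) = d²
h(H, z) = (z + z² - H)² (h(H, z) = (z + (z² - H))² = (z + z² - H)²)
j(Q) = -2 + Q (j(Q) = -2 + Q/1 = -2 + Q*1 = -2 + Q)
j(h(10, -13))/37951 - 47168/(-18496) = (-2 + (-13 + (-13)² - 1*10)²)/37951 - 47168/(-18496) = (-2 + (-13 + 169 - 10)²)*(1/37951) - 47168*(-1/18496) = (-2 + 146²)*(1/37951) + 737/289 = (-2 + 21316)*(1/37951) + 737/289 = 21314*(1/37951) + 737/289 = 21314/37951 + 737/289 = 34129633/10967839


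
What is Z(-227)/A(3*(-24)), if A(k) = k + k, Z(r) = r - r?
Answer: 0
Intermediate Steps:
Z(r) = 0
A(k) = 2*k
Z(-227)/A(3*(-24)) = 0/((2*(3*(-24)))) = 0/((2*(-72))) = 0/(-144) = 0*(-1/144) = 0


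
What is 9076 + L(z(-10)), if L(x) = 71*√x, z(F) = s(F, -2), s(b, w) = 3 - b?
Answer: 9076 + 71*√13 ≈ 9332.0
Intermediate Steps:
z(F) = 3 - F
9076 + L(z(-10)) = 9076 + 71*√(3 - 1*(-10)) = 9076 + 71*√(3 + 10) = 9076 + 71*√13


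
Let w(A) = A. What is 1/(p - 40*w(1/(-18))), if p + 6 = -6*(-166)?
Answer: 9/8930 ≈ 0.0010078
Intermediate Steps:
p = 990 (p = -6 - 6*(-166) = -6 + 996 = 990)
1/(p - 40*w(1/(-18))) = 1/(990 - 40/(-18)) = 1/(990 - 40*(-1/18)) = 1/(990 + 20/9) = 1/(8930/9) = 9/8930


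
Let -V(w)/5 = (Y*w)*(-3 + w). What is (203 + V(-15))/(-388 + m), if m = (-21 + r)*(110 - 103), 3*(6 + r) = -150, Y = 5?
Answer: 6547/927 ≈ 7.0626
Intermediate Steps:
r = -56 (r = -6 + (⅓)*(-150) = -6 - 50 = -56)
m = -539 (m = (-21 - 56)*(110 - 103) = -77*7 = -539)
V(w) = -25*w*(-3 + w) (V(w) = -5*5*w*(-3 + w) = -25*w*(-3 + w))
(203 + V(-15))/(-388 + m) = (203 + 25*(-15)*(3 - 1*(-15)))/(-388 - 539) = (203 + 25*(-15)*(3 + 15))/(-927) = (203 + 25*(-15)*18)*(-1/927) = (203 - 6750)*(-1/927) = -6547*(-1/927) = 6547/927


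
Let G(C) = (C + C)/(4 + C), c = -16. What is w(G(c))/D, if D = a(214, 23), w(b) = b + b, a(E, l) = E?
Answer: 8/321 ≈ 0.024922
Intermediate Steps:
G(C) = 2*C/(4 + C) (G(C) = (2*C)/(4 + C) = 2*C/(4 + C))
w(b) = 2*b
D = 214
w(G(c))/D = (2*(2*(-16)/(4 - 16)))/214 = (2*(2*(-16)/(-12)))*(1/214) = (2*(2*(-16)*(-1/12)))*(1/214) = (2*(8/3))*(1/214) = (16/3)*(1/214) = 8/321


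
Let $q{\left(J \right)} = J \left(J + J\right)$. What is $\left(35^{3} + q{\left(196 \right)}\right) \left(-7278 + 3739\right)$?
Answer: $-423643073$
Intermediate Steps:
$q{\left(J \right)} = 2 J^{2}$ ($q{\left(J \right)} = J 2 J = 2 J^{2}$)
$\left(35^{3} + q{\left(196 \right)}\right) \left(-7278 + 3739\right) = \left(35^{3} + 2 \cdot 196^{2}\right) \left(-7278 + 3739\right) = \left(42875 + 2 \cdot 38416\right) \left(-3539\right) = \left(42875 + 76832\right) \left(-3539\right) = 119707 \left(-3539\right) = -423643073$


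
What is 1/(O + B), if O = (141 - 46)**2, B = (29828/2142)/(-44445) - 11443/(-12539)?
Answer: 596863860705/5387240849464564 ≈ 0.00011079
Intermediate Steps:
B = 544506601939/596863860705 (B = (29828*(1/2142))*(-1/44445) - 11443*(-1/12539) = (14914/1071)*(-1/44445) + 11443/12539 = -14914/47600595 + 11443/12539 = 544506601939/596863860705 ≈ 0.91228)
O = 9025 (O = 95**2 = 9025)
1/(O + B) = 1/(9025 + 544506601939/596863860705) = 1/(5387240849464564/596863860705) = 596863860705/5387240849464564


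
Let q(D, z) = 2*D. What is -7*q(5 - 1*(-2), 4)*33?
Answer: -3234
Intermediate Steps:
-7*q(5 - 1*(-2), 4)*33 = -14*(5 - 1*(-2))*33 = -14*(5 + 2)*33 = -14*7*33 = -7*14*33 = -98*33 = -3234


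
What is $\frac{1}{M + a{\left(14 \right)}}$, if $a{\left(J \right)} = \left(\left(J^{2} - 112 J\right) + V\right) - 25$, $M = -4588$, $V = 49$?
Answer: $- \frac{1}{5936} \approx -0.00016846$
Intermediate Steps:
$a{\left(J \right)} = 24 + J^{2} - 112 J$ ($a{\left(J \right)} = \left(\left(J^{2} - 112 J\right) + 49\right) - 25 = \left(49 + J^{2} - 112 J\right) - 25 = 24 + J^{2} - 112 J$)
$\frac{1}{M + a{\left(14 \right)}} = \frac{1}{-4588 + \left(24 + 14^{2} - 1568\right)} = \frac{1}{-4588 + \left(24 + 196 - 1568\right)} = \frac{1}{-4588 - 1348} = \frac{1}{-5936} = - \frac{1}{5936}$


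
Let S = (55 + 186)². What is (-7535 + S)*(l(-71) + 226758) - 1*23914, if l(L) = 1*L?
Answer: 11458097188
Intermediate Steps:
l(L) = L
S = 58081 (S = 241² = 58081)
(-7535 + S)*(l(-71) + 226758) - 1*23914 = (-7535 + 58081)*(-71 + 226758) - 1*23914 = 50546*226687 - 23914 = 11458121102 - 23914 = 11458097188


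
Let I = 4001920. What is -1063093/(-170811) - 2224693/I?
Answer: 3874411102537/683571957120 ≈ 5.6679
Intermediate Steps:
-1063093/(-170811) - 2224693/I = -1063093/(-170811) - 2224693/4001920 = -1063093*(-1/170811) - 2224693*1/4001920 = 1063093/170811 - 2224693/4001920 = 3874411102537/683571957120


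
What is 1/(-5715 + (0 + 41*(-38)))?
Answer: -1/7273 ≈ -0.00013749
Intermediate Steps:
1/(-5715 + (0 + 41*(-38))) = 1/(-5715 + (0 - 1558)) = 1/(-5715 - 1558) = 1/(-7273) = -1/7273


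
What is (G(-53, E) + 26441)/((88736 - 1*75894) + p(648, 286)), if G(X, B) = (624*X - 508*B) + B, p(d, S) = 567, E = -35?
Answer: 11114/13409 ≈ 0.82885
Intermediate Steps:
G(X, B) = -507*B + 624*X (G(X, B) = (-508*B + 624*X) + B = -507*B + 624*X)
(G(-53, E) + 26441)/((88736 - 1*75894) + p(648, 286)) = ((-507*(-35) + 624*(-53)) + 26441)/((88736 - 1*75894) + 567) = ((17745 - 33072) + 26441)/((88736 - 75894) + 567) = (-15327 + 26441)/(12842 + 567) = 11114/13409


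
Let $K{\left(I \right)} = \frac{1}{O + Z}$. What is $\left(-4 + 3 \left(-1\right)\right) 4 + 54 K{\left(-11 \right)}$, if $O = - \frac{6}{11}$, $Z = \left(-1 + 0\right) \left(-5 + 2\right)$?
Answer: $-6$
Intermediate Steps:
$Z = 3$ ($Z = \left(-1\right) \left(-3\right) = 3$)
$O = - \frac{6}{11}$ ($O = \left(-6\right) \frac{1}{11} = - \frac{6}{11} \approx -0.54545$)
$K{\left(I \right)} = \frac{11}{27}$ ($K{\left(I \right)} = \frac{1}{- \frac{6}{11} + 3} = \frac{1}{\frac{27}{11}} = \frac{11}{27}$)
$\left(-4 + 3 \left(-1\right)\right) 4 + 54 K{\left(-11 \right)} = \left(-4 + 3 \left(-1\right)\right) 4 + 54 \cdot \frac{11}{27} = \left(-4 - 3\right) 4 + 22 = \left(-7\right) 4 + 22 = -28 + 22 = -6$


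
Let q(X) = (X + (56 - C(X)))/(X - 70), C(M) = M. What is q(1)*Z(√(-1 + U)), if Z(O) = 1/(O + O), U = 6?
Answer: -28*√5/345 ≈ -0.18148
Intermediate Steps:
Z(O) = 1/(2*O)
q(X) = 56/(-70 + X) (q(X) = (X + (56 - X))/(X - 70) = 56/(-70 + X))
q(1)*Z(√(-1 + U)) = (56/(-70 + 1))*(1/(2*(√(-1 + 6)))) = (56/(-69))*(1/(2*(√5))) = (56*(-1/69))*((√5/5)/2) = -28*√5/345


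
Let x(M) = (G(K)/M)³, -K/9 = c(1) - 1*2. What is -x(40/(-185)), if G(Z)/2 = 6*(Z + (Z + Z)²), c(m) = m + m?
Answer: 0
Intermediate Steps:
c(m) = 2*m
K = 0 (K = -9*(2*1 - 1*2) = -9*(2 - 2) = -9*0 = 0)
G(Z) = 12*Z + 48*Z² (G(Z) = 2*(6*(Z + (Z + Z)²)) = 2*(6*(Z + (2*Z)²)) = 2*(6*(Z + 4*Z²)) = 2*(6*Z + 24*Z²) = 12*Z + 48*Z²)
x(M) = 0 (x(M) = ((12*0*(1 + 4*0))/M)³ = ((12*0*(1 + 0))/M)³ = ((12*0*1)/M)³ = (0/M)³ = 0³ = 0)
-x(40/(-185)) = -1*0 = 0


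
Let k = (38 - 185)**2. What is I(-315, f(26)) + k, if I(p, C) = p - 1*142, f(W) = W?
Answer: 21152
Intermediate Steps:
k = 21609 (k = (-147)**2 = 21609)
I(p, C) = -142 + p (I(p, C) = p - 142 = -142 + p)
I(-315, f(26)) + k = (-142 - 315) + 21609 = -457 + 21609 = 21152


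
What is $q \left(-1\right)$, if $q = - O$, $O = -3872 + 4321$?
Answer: $449$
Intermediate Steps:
$O = 449$
$q = -449$ ($q = \left(-1\right) 449 = -449$)
$q \left(-1\right) = \left(-449\right) \left(-1\right) = 449$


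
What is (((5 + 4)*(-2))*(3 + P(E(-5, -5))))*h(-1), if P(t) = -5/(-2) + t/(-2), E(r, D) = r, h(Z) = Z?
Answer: 144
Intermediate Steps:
P(t) = 5/2 - t/2 (P(t) = -5*(-½) + t*(-½) = 5/2 - t/2)
(((5 + 4)*(-2))*(3 + P(E(-5, -5))))*h(-1) = (((5 + 4)*(-2))*(3 + (5/2 - ½*(-5))))*(-1) = ((9*(-2))*(3 + (5/2 + 5/2)))*(-1) = -18*(3 + 5)*(-1) = -18*8*(-1) = -144*(-1) = 144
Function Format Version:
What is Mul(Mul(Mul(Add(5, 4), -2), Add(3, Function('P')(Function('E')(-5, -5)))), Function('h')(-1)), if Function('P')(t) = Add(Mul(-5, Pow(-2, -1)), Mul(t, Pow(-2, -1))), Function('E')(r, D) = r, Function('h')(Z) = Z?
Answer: 144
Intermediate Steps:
Function('P')(t) = Add(Rational(5, 2), Mul(Rational(-1, 2), t)) (Function('P')(t) = Add(Mul(-5, Rational(-1, 2)), Mul(t, Rational(-1, 2))) = Add(Rational(5, 2), Mul(Rational(-1, 2), t)))
Mul(Mul(Mul(Add(5, 4), -2), Add(3, Function('P')(Function('E')(-5, -5)))), Function('h')(-1)) = Mul(Mul(Mul(Add(5, 4), -2), Add(3, Add(Rational(5, 2), Mul(Rational(-1, 2), -5)))), -1) = Mul(Mul(Mul(9, -2), Add(3, Add(Rational(5, 2), Rational(5, 2)))), -1) = Mul(Mul(-18, Add(3, 5)), -1) = Mul(Mul(-18, 8), -1) = Mul(-144, -1) = 144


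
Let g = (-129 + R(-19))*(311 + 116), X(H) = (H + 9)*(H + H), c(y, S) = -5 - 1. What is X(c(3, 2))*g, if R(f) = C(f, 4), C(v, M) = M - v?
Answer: 1629432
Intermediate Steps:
c(y, S) = -6
R(f) = 4 - f
X(H) = 2*H*(9 + H) (X(H) = (9 + H)*(2*H) = 2*H*(9 + H))
g = -45262 (g = (-129 + (4 - 1*(-19)))*(311 + 116) = (-129 + (4 + 19))*427 = (-129 + 23)*427 = -106*427 = -45262)
X(c(3, 2))*g = (2*(-6)*(9 - 6))*(-45262) = (2*(-6)*3)*(-45262) = -36*(-45262) = 1629432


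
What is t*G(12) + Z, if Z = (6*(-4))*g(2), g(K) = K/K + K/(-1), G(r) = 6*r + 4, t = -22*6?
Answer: -10008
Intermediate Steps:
t = -132
G(r) = 4 + 6*r
g(K) = 1 - K (g(K) = 1 + K*(-1) = 1 - K)
Z = 24 (Z = (6*(-4))*(1 - 1*2) = -24*(1 - 2) = -24*(-1) = 24)
t*G(12) + Z = -132*(4 + 6*12) + 24 = -132*(4 + 72) + 24 = -132*76 + 24 = -10032 + 24 = -10008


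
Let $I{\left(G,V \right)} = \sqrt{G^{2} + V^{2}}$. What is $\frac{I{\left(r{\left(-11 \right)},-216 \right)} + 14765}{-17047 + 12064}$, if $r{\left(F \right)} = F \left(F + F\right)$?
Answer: $- \frac{14765}{4983} - \frac{2 \sqrt{26305}}{4983} \approx -3.0282$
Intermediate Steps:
$r{\left(F \right)} = 2 F^{2}$ ($r{\left(F \right)} = F 2 F = 2 F^{2}$)
$\frac{I{\left(r{\left(-11 \right)},-216 \right)} + 14765}{-17047 + 12064} = \frac{\sqrt{\left(2 \left(-11\right)^{2}\right)^{2} + \left(-216\right)^{2}} + 14765}{-17047 + 12064} = \frac{\sqrt{\left(2 \cdot 121\right)^{2} + 46656} + 14765}{-4983} = \left(\sqrt{242^{2} + 46656} + 14765\right) \left(- \frac{1}{4983}\right) = \left(\sqrt{58564 + 46656} + 14765\right) \left(- \frac{1}{4983}\right) = \left(\sqrt{105220} + 14765\right) \left(- \frac{1}{4983}\right) = \left(2 \sqrt{26305} + 14765\right) \left(- \frac{1}{4983}\right) = \left(14765 + 2 \sqrt{26305}\right) \left(- \frac{1}{4983}\right) = - \frac{14765}{4983} - \frac{2 \sqrt{26305}}{4983}$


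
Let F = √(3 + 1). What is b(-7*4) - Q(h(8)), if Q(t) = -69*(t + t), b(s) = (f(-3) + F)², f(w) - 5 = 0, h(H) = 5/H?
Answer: 541/4 ≈ 135.25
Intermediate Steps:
f(w) = 5 (f(w) = 5 + 0 = 5)
F = 2 (F = √4 = 2)
b(s) = 49 (b(s) = (5 + 2)² = 7² = 49)
Q(t) = -138*t
b(-7*4) - Q(h(8)) = 49 - (-138)*5/8 = 49 - 1*(-345/4) = 49 + 345/4 = 541/4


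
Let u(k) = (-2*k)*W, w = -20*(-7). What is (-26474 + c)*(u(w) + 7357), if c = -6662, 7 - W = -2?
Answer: -160278832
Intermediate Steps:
W = 9 (W = 7 - 1*(-2) = 7 + 2 = 9)
w = 140
u(k) = -18*k (u(k) = -2*k*9 = -18*k)
(-26474 + c)*(u(w) + 7357) = (-26474 - 6662)*(-18*140 + 7357) = -33136*(-2520 + 7357) = -33136*4837 = -160278832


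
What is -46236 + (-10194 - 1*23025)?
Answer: -79455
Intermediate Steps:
-46236 + (-10194 - 1*23025) = -46236 + (-10194 - 23025) = -46236 - 33219 = -79455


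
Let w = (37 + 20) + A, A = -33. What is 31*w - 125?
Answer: 619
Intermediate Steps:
w = 24 (w = (37 + 20) - 33 = 57 - 33 = 24)
31*w - 125 = 31*24 - 125 = 744 - 125 = 619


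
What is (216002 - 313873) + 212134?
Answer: 114263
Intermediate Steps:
(216002 - 313873) + 212134 = -97871 + 212134 = 114263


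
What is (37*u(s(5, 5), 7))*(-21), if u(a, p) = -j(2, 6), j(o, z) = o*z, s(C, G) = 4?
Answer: 9324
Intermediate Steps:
u(a, p) = -12 (u(a, p) = -2*6 = -1*12 = -12)
(37*u(s(5, 5), 7))*(-21) = (37*(-12))*(-21) = -444*(-21) = 9324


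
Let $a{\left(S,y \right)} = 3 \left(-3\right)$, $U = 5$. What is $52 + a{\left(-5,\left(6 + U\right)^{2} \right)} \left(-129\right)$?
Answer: $1213$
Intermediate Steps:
$a{\left(S,y \right)} = -9$
$52 + a{\left(-5,\left(6 + U\right)^{2} \right)} \left(-129\right) = 52 - -1161 = 52 + 1161 = 1213$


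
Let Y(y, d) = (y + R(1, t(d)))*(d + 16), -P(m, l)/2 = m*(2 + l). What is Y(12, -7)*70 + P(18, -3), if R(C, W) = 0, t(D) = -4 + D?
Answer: 7596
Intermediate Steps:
P(m, l) = -2*m*(2 + l)
Y(y, d) = y*(16 + d) (Y(y, d) = (y + 0)*(d + 16) = y*(16 + d))
Y(12, -7)*70 + P(18, -3) = (12*(16 - 7))*70 - 2*18*(2 - 3) = (12*9)*70 - 2*18*(-1) = 108*70 + 36 = 7560 + 36 = 7596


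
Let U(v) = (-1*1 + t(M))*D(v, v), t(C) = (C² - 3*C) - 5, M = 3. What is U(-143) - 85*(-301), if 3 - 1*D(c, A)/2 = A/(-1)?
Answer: 27265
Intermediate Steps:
D(c, A) = 6 + 2*A (D(c, A) = 6 - 2*A/(-1) = 6 - 2*A*(-1) = 6 - (-2)*A = 6 + 2*A)
t(C) = -5 + C² - 3*C
U(v) = -36 - 12*v (U(v) = (-1*1 + (-5 + 3² - 3*3))*(6 + 2*v) = (-1 + (-5 + 9 - 9))*(6 + 2*v) = (-1 - 5)*(6 + 2*v) = -6*(6 + 2*v) = -36 - 12*v)
U(-143) - 85*(-301) = (-36 - 12*(-143)) - 85*(-301) = (-36 + 1716) + 25585 = 1680 + 25585 = 27265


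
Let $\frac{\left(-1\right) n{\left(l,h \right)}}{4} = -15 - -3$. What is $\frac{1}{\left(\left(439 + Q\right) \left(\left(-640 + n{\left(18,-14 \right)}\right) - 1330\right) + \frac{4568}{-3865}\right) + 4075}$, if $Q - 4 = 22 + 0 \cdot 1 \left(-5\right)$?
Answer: $- \frac{3865}{3438521143} \approx -1.124 \cdot 10^{-6}$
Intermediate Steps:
$n{\left(l,h \right)} = 48$ ($n{\left(l,h \right)} = - 4 \left(-15 - -3\right) = - 4 \left(-15 + 3\right) = \left(-4\right) \left(-12\right) = 48$)
$Q = 26$ ($Q = 4 + \left(22 + 0 \cdot 1 \left(-5\right)\right) = 4 + \left(22 + 0 \left(-5\right)\right) = 4 + \left(22 + 0\right) = 4 + 22 = 26$)
$\frac{1}{\left(\left(439 + Q\right) \left(\left(-640 + n{\left(18,-14 \right)}\right) - 1330\right) + \frac{4568}{-3865}\right) + 4075} = \frac{1}{\left(\left(439 + 26\right) \left(\left(-640 + 48\right) - 1330\right) + \frac{4568}{-3865}\right) + 4075} = \frac{1}{\left(465 \left(-592 - 1330\right) + 4568 \left(- \frac{1}{3865}\right)\right) + 4075} = \frac{1}{\left(465 \left(-1922\right) - \frac{4568}{3865}\right) + 4075} = \frac{1}{\left(-893730 - \frac{4568}{3865}\right) + 4075} = \frac{1}{- \frac{3454271018}{3865} + 4075} = \frac{1}{- \frac{3438521143}{3865}} = - \frac{3865}{3438521143}$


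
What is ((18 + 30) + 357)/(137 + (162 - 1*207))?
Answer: 405/92 ≈ 4.4022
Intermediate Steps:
((18 + 30) + 357)/(137 + (162 - 1*207)) = (48 + 357)/(137 + (162 - 207)) = 405/(137 - 45) = 405/92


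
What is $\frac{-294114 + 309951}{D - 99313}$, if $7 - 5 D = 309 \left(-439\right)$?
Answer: $- \frac{79185}{360907} \approx -0.21941$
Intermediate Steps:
$D = \frac{135658}{5}$ ($D = \frac{7}{5} - \frac{309 \left(-439\right)}{5} = \frac{7}{5} - - \frac{135651}{5} = \frac{7}{5} + \frac{135651}{5} = \frac{135658}{5} \approx 27132.0$)
$\frac{-294114 + 309951}{D - 99313} = \frac{-294114 + 309951}{\frac{135658}{5} - 99313} = \frac{15837}{- \frac{360907}{5}} = 15837 \left(- \frac{5}{360907}\right) = - \frac{79185}{360907}$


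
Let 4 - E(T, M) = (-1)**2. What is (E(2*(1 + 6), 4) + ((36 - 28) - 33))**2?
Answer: 484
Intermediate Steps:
E(T, M) = 3 (E(T, M) = 4 - 1*(-1)**2 = 4 - 1*1 = 4 - 1 = 3)
(E(2*(1 + 6), 4) + ((36 - 28) - 33))**2 = (3 + ((36 - 28) - 33))**2 = (3 + (8 - 33))**2 = (3 - 25)**2 = (-22)**2 = 484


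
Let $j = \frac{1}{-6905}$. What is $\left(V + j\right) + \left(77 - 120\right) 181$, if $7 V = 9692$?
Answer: $- \frac{309268052}{48335} \approx -6398.4$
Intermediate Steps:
$V = \frac{9692}{7}$ ($V = \frac{1}{7} \cdot 9692 = \frac{9692}{7} \approx 1384.6$)
$j = - \frac{1}{6905} \approx -0.00014482$
$\left(V + j\right) + \left(77 - 120\right) 181 = \left(\frac{9692}{7} - \frac{1}{6905}\right) + \left(77 - 120\right) 181 = \frac{66923253}{48335} - 7783 = - \frac{309268052}{48335}$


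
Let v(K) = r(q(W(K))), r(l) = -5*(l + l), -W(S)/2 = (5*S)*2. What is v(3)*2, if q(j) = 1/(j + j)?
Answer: ⅙ ≈ 0.16667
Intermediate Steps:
W(S) = -20*S (W(S) = -2*5*S*2 = -20*S)
q(j) = 1/(2*j)
r(l) = -10*l
v(K) = 1/(4*K) (v(K) = -5/((-20*K)) = -5*(-1/(20*K)) = -(-1)/(4*K) = 1/(4*K))
v(3)*2 = ((¼)/3)*2 = ((¼)*(⅓))*2 = (1/12)*2 = ⅙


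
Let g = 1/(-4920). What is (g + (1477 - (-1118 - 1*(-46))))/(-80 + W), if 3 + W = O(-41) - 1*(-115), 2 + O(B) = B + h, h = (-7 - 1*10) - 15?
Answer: -291653/4920 ≈ -59.279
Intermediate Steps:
h = -32 (h = (-7 - 10) - 15 = -17 - 15 = -32)
O(B) = -34 + B (O(B) = -2 + (B - 32) = -2 + (-32 + B) = -34 + B)
g = -1/4920 ≈ -0.00020325
W = 37 (W = -3 + ((-34 - 41) - 1*(-115)) = -3 + (-75 + 115) = -3 + 40 = 37)
(g + (1477 - (-1118 - 1*(-46))))/(-80 + W) = (-1/4920 + (1477 - (-1118 - 1*(-46))))/(-80 + 37) = (-1/4920 + (1477 - (-1118 + 46)))/(-43) = (-1/4920 + (1477 - 1*(-1072)))*(-1/43) = (-1/4920 + (1477 + 1072))*(-1/43) = (-1/4920 + 2549)*(-1/43) = (12541079/4920)*(-1/43) = -291653/4920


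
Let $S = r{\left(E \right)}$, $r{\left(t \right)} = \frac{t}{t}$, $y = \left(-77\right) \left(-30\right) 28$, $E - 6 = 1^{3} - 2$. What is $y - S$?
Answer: $64679$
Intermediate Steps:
$E = 5$ ($E = 6 - \left(2 - 1^{3}\right) = 6 + \left(1 - 2\right) = 6 - 1 = 5$)
$y = 64680$ ($y = 2310 \cdot 28 = 64680$)
$r{\left(t \right)} = 1$
$S = 1$
$y - S = 64680 - 1 = 64679$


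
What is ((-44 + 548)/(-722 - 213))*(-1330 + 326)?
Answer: 506016/935 ≈ 541.19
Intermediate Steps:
((-44 + 548)/(-722 - 213))*(-1330 + 326) = (504/(-935))*(-1004) = (504*(-1/935))*(-1004) = -504/935*(-1004) = 506016/935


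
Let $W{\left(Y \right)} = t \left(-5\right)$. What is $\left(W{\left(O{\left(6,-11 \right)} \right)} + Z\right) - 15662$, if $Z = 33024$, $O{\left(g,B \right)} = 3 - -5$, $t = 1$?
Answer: $17357$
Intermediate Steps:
$O{\left(g,B \right)} = 8$ ($O{\left(g,B \right)} = 3 + 5 = 8$)
$W{\left(Y \right)} = -5$ ($W{\left(Y \right)} = 1 \left(-5\right) = -5$)
$\left(W{\left(O{\left(6,-11 \right)} \right)} + Z\right) - 15662 = \left(-5 + 33024\right) - 15662 = 33019 - 15662 = 17357$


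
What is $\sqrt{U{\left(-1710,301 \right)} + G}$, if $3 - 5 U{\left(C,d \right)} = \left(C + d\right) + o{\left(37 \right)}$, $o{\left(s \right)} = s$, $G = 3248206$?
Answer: $\sqrt{3248481} \approx 1802.4$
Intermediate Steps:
$U{\left(C,d \right)} = - \frac{34}{5} - \frac{C}{5} - \frac{d}{5}$ ($U{\left(C,d \right)} = \frac{3}{5} - \frac{\left(C + d\right) + 37}{5} = \frac{3}{5} - \frac{37 + C + d}{5} = \frac{3}{5} - \left(\frac{37}{5} + \frac{C}{5} + \frac{d}{5}\right) = - \frac{34}{5} - \frac{C}{5} - \frac{d}{5}$)
$\sqrt{U{\left(-1710,301 \right)} + G} = \sqrt{\left(- \frac{34}{5} - -342 - \frac{301}{5}\right) + 3248206} = \sqrt{\left(- \frac{34}{5} + 342 - \frac{301}{5}\right) + 3248206} = \sqrt{275 + 3248206} = \sqrt{3248481}$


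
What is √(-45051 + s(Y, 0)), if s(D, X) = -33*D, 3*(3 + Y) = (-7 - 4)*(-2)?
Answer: I*√45194 ≈ 212.59*I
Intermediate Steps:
Y = 13/3 (Y = -3 + ((-7 - 4)*(-2))/3 = -3 + (-11*(-2))/3 = -3 + (⅓)*22 = -3 + 22/3 = 13/3 ≈ 4.3333)
√(-45051 + s(Y, 0)) = √(-45051 - 33*13/3) = √(-45051 - 143) = √(-45194) = I*√45194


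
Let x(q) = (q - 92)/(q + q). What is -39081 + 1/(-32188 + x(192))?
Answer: -120761188959/3090023 ≈ -39081.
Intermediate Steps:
x(q) = (-92 + q)/(2*q) (x(q) = (-92 + q)/((2*q)) = (-92 + q)*(1/(2*q)) = (-92 + q)/(2*q))
-39081 + 1/(-32188 + x(192)) = -39081 + 1/(-32188 + (½)*(-92 + 192)/192) = -39081 + 1/(-32188 + (½)*(1/192)*100) = -39081 + 1/(-32188 + 25/96) = -39081 + 1/(-3090023/96) = -39081 - 96/3090023 = -120761188959/3090023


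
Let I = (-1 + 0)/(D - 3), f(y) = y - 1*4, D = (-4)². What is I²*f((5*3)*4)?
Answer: 56/169 ≈ 0.33136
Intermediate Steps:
D = 16
f(y) = -4 + y (f(y) = y - 4 = -4 + y)
I = -1/13 (I = (-1 + 0)/(16 - 3) = -1/13 ≈ -0.076923)
I²*f((5*3)*4) = (-1/13)²*(-4 + (5*3)*4) = (-4 + 15*4)/169 = (-4 + 60)/169 = (1/169)*56 = 56/169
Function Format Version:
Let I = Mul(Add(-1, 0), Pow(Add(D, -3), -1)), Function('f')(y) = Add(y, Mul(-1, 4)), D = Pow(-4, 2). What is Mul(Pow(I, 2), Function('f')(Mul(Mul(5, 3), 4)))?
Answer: Rational(56, 169) ≈ 0.33136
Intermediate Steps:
D = 16
Function('f')(y) = Add(-4, y) (Function('f')(y) = Add(y, -4) = Add(-4, y))
I = Rational(-1, 13) (I = Mul(Add(-1, 0), Pow(Add(16, -3), -1)) = Mul(-1, Pow(13, -1)) = Mul(-1, Rational(1, 13)) = Rational(-1, 13) ≈ -0.076923)
Mul(Pow(I, 2), Function('f')(Mul(Mul(5, 3), 4))) = Mul(Pow(Rational(-1, 13), 2), Add(-4, Mul(Mul(5, 3), 4))) = Mul(Rational(1, 169), Add(-4, Mul(15, 4))) = Mul(Rational(1, 169), Add(-4, 60)) = Mul(Rational(1, 169), 56) = Rational(56, 169)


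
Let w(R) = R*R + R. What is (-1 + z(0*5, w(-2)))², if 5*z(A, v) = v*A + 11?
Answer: 36/25 ≈ 1.4400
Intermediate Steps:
w(R) = R + R² (w(R) = R² + R = R + R²)
z(A, v) = 11/5 + A*v/5 (z(A, v) = (v*A + 11)/5 = (A*v + 11)/5 = (11 + A*v)/5 = 11/5 + A*v/5)
(-1 + z(0*5, w(-2)))² = (-1 + (11/5 + (0*5)*(-2*(1 - 2))/5))² = (-1 + (11/5 + (⅕)*0*(-2*(-1))))² = (-1 + (11/5 + (⅕)*0*2))² = (-1 + (11/5 + 0))² = (-1 + 11/5)² = (6/5)² = 36/25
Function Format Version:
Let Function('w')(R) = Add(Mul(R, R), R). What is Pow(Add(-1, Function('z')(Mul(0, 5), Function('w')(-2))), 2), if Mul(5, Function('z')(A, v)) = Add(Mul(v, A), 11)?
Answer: Rational(36, 25) ≈ 1.4400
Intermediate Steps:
Function('w')(R) = Add(R, Pow(R, 2)) (Function('w')(R) = Add(Pow(R, 2), R) = Add(R, Pow(R, 2)))
Function('z')(A, v) = Add(Rational(11, 5), Mul(Rational(1, 5), A, v)) (Function('z')(A, v) = Mul(Rational(1, 5), Add(Mul(v, A), 11)) = Mul(Rational(1, 5), Add(Mul(A, v), 11)) = Mul(Rational(1, 5), Add(11, Mul(A, v))) = Add(Rational(11, 5), Mul(Rational(1, 5), A, v)))
Pow(Add(-1, Function('z')(Mul(0, 5), Function('w')(-2))), 2) = Pow(Add(-1, Add(Rational(11, 5), Mul(Rational(1, 5), Mul(0, 5), Mul(-2, Add(1, -2))))), 2) = Pow(Add(-1, Add(Rational(11, 5), Mul(Rational(1, 5), 0, Mul(-2, -1)))), 2) = Pow(Add(-1, Add(Rational(11, 5), Mul(Rational(1, 5), 0, 2))), 2) = Pow(Add(-1, Add(Rational(11, 5), 0)), 2) = Pow(Add(-1, Rational(11, 5)), 2) = Pow(Rational(6, 5), 2) = Rational(36, 25)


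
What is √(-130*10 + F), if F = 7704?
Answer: 2*√1601 ≈ 80.025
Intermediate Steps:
√(-130*10 + F) = √(-130*10 + 7704) = √(-1300 + 7704) = √6404 = 2*√1601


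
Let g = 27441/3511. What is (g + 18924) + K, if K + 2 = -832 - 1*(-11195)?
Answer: 102847076/3511 ≈ 29293.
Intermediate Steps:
g = 27441/3511 (g = 27441*(1/3511) = 27441/3511 ≈ 7.8157)
K = 10361 (K = -2 + (-832 - 1*(-11195)) = -2 + (-832 + 11195) = -2 + 10363 = 10361)
(g + 18924) + K = (27441/3511 + 18924) + 10361 = 66469605/3511 + 10361 = 102847076/3511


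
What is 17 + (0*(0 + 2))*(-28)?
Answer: 17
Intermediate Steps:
17 + (0*(0 + 2))*(-28) = 17 + (0*2)*(-28) = 17 + 0*(-28) = 17 + 0 = 17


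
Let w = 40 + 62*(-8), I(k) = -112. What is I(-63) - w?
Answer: 344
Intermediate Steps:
w = -456 (w = 40 - 496 = -456)
I(-63) - w = -112 - 1*(-456) = -112 + 456 = 344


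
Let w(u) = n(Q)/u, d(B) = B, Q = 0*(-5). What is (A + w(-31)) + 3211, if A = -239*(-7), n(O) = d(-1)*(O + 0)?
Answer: 4884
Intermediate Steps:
Q = 0
n(O) = -O (n(O) = -(O + 0) = -O)
A = 1673
w(u) = 0 (w(u) = (-1*0)/u = 0/u = 0)
(A + w(-31)) + 3211 = (1673 + 0) + 3211 = 1673 + 3211 = 4884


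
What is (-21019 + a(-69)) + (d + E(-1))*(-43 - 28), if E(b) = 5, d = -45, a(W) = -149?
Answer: -18328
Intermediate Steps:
(-21019 + a(-69)) + (d + E(-1))*(-43 - 28) = (-21019 - 149) + (-45 + 5)*(-43 - 28) = -21168 - 40*(-71) = -21168 + 2840 = -18328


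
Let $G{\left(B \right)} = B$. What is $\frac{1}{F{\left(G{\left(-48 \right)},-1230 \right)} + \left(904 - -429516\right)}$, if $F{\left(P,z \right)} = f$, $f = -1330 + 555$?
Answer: $\frac{1}{429645} \approx 2.3275 \cdot 10^{-6}$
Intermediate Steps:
$f = -775$
$F{\left(P,z \right)} = -775$
$\frac{1}{F{\left(G{\left(-48 \right)},-1230 \right)} + \left(904 - -429516\right)} = \frac{1}{-775 + \left(904 - -429516\right)} = \frac{1}{-775 + \left(904 + 429516\right)} = \frac{1}{-775 + 430420} = \frac{1}{429645}$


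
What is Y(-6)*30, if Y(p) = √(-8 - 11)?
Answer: 30*I*√19 ≈ 130.77*I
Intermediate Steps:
Y(p) = I*√19 (Y(p) = √(-19) = I*√19)
Y(-6)*30 = (I*√19)*30 = 30*I*√19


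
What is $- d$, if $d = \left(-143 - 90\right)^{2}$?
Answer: $-54289$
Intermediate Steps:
$d = 54289$ ($d = \left(-233\right)^{2} = 54289$)
$- d = \left(-1\right) 54289 = -54289$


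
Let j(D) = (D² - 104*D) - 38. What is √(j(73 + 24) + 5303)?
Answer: √4586 ≈ 67.720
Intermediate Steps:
j(D) = -38 + D² - 104*D
√(j(73 + 24) + 5303) = √((-38 + (73 + 24)² - 104*(73 + 24)) + 5303) = √((-38 + 97² - 104*97) + 5303) = √((-38 + 9409 - 10088) + 5303) = √(-717 + 5303) = √4586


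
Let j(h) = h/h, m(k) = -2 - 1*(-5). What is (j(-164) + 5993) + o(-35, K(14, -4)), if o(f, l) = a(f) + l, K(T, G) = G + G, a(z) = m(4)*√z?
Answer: 5986 + 3*I*√35 ≈ 5986.0 + 17.748*I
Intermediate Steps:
m(k) = 3 (m(k) = -2 + 5 = 3)
a(z) = 3*√z
K(T, G) = 2*G
o(f, l) = l + 3*√f (o(f, l) = 3*√f + l = l + 3*√f)
j(h) = 1
(j(-164) + 5993) + o(-35, K(14, -4)) = (1 + 5993) + (2*(-4) + 3*√(-35)) = 5994 + (-8 + 3*(I*√35)) = 5994 + (-8 + 3*I*√35) = 5986 + 3*I*√35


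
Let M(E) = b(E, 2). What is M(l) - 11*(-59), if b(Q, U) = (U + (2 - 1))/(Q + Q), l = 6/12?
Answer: 652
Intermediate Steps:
l = 1/2 (l = 6*(1/12) = 1/2 ≈ 0.50000)
b(Q, U) = (1 + U)/(2*Q) (b(Q, U) = (U + 1)/((2*Q)) = (1 + U)*(1/(2*Q)) = (1 + U)/(2*Q))
M(E) = 3/(2*E) (M(E) = (1 + 2)/(2*E) = (1/2)*3/E = 3/(2*E))
M(l) - 11*(-59) = 3/(2*(1/2)) - 11*(-59) = (3/2)*2 + 649 = 3 + 649 = 652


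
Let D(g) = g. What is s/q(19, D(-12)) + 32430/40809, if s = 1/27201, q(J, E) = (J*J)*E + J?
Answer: 1268206625927/1595875570539 ≈ 0.79468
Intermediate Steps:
q(J, E) = J + E*J**2 (q(J, E) = J**2*E + J = E*J**2 + J = J + E*J**2)
s = 1/27201 ≈ 3.6763e-5
s/q(19, D(-12)) + 32430/40809 = 1/(27201*((19*(1 - 12*19)))) + 32430/40809 = 1/(27201*((19*(1 - 228)))) + 32430*(1/40809) = 1/(27201*((19*(-227)))) + 10810/13603 = (1/27201)/(-4313) + 10810/13603 = (1/27201)*(-1/4313) + 10810/13603 = -1/117317913 + 10810/13603 = 1268206625927/1595875570539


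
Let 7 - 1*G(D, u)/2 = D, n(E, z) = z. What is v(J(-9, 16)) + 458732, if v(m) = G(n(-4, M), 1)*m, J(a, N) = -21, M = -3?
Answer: 458312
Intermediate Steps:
G(D, u) = 14 - 2*D
v(m) = 20*m (v(m) = (14 - 2*(-3))*m = (14 + 6)*m = 20*m)
v(J(-9, 16)) + 458732 = 20*(-21) + 458732 = -420 + 458732 = 458312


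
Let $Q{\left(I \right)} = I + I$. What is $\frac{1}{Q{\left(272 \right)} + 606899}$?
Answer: $\frac{1}{607443} \approx 1.6462 \cdot 10^{-6}$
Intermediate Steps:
$Q{\left(I \right)} = 2 I$
$\frac{1}{Q{\left(272 \right)} + 606899} = \frac{1}{2 \cdot 272 + 606899} = \frac{1}{544 + 606899} = \frac{1}{607443}$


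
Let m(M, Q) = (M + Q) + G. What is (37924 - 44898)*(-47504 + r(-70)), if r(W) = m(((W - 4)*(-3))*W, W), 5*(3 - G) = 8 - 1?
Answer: 2200729388/5 ≈ 4.4015e+8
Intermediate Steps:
G = 8/5 (G = 3 - (8 - 1)/5 = 3 - 1/5*7 = 3 - 7/5 = 8/5 ≈ 1.6000)
m(M, Q) = 8/5 + M + Q (m(M, Q) = (M + Q) + 8/5 = 8/5 + M + Q)
r(W) = 8/5 + W + W*(12 - 3*W) (r(W) = 8/5 + ((W - 4)*(-3))*W + W = 8/5 + ((-4 + W)*(-3))*W + W = 8/5 + (12 - 3*W)*W + W = 8/5 + W*(12 - 3*W) + W = 8/5 + W + W*(12 - 3*W))
(37924 - 44898)*(-47504 + r(-70)) = (37924 - 44898)*(-47504 + (8/5 - 3*(-70)**2 + 13*(-70))) = -6974*(-47504 + (8/5 - 3*4900 - 910)) = -6974*(-47504 + (8/5 - 14700 - 910)) = -6974*(-47504 - 78042/5) = -6974*(-315562/5) = 2200729388/5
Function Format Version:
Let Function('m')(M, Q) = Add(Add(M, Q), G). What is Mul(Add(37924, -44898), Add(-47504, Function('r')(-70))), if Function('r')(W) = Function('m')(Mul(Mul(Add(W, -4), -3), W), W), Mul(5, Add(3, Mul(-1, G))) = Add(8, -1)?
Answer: Rational(2200729388, 5) ≈ 4.4015e+8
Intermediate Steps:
G = Rational(8, 5) (G = Add(3, Mul(Rational(-1, 5), Add(8, -1))) = Add(3, Mul(Rational(-1, 5), 7)) = Add(3, Rational(-7, 5)) = Rational(8, 5) ≈ 1.6000)
Function('m')(M, Q) = Add(Rational(8, 5), M, Q) (Function('m')(M, Q) = Add(Add(M, Q), Rational(8, 5)) = Add(Rational(8, 5), M, Q))
Function('r')(W) = Add(Rational(8, 5), W, Mul(W, Add(12, Mul(-3, W)))) (Function('r')(W) = Add(Rational(8, 5), Mul(Mul(Add(W, -4), -3), W), W) = Add(Rational(8, 5), Mul(Mul(Add(-4, W), -3), W), W) = Add(Rational(8, 5), Mul(Add(12, Mul(-3, W)), W), W) = Add(Rational(8, 5), Mul(W, Add(12, Mul(-3, W))), W) = Add(Rational(8, 5), W, Mul(W, Add(12, Mul(-3, W)))))
Mul(Add(37924, -44898), Add(-47504, Function('r')(-70))) = Mul(Add(37924, -44898), Add(-47504, Add(Rational(8, 5), Mul(-3, Pow(-70, 2)), Mul(13, -70)))) = Mul(-6974, Add(-47504, Add(Rational(8, 5), Mul(-3, 4900), -910))) = Mul(-6974, Add(-47504, Add(Rational(8, 5), -14700, -910))) = Mul(-6974, Add(-47504, Rational(-78042, 5))) = Mul(-6974, Rational(-315562, 5)) = Rational(2200729388, 5)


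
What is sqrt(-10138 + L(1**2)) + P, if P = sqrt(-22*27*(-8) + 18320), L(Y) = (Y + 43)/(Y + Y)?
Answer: 4*sqrt(1442) + 6*I*sqrt(281) ≈ 151.89 + 100.58*I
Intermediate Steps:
L(Y) = (43 + Y)/(2*Y) (L(Y) = (43 + Y)/((2*Y)) = (43 + Y)*(1/(2*Y)) = (43 + Y)/(2*Y))
P = 4*sqrt(1442) (P = sqrt(-594*(-8) + 18320) = sqrt(4752 + 18320) = sqrt(23072) = 4*sqrt(1442) ≈ 151.89)
sqrt(-10138 + L(1**2)) + P = sqrt(-10138 + (43 + 1**2)/(2*(1**2))) + 4*sqrt(1442) = sqrt(-10138 + (1/2)*(43 + 1)/1) + 4*sqrt(1442) = sqrt(-10138 + (1/2)*1*44) + 4*sqrt(1442) = sqrt(-10138 + 22) + 4*sqrt(1442) = sqrt(-10116) + 4*sqrt(1442) = 6*I*sqrt(281) + 4*sqrt(1442) = 4*sqrt(1442) + 6*I*sqrt(281)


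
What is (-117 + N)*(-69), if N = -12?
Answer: 8901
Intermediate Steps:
(-117 + N)*(-69) = (-117 - 12)*(-69) = -129*(-69) = 8901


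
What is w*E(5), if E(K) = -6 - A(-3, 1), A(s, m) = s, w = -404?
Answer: 1212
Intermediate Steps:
E(K) = -3 (E(K) = -6 - 1*(-3) = -6 + 3 = -3)
w*E(5) = -404*(-3) = 1212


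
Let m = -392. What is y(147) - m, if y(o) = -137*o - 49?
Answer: -19796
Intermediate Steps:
y(o) = -49 - 137*o
y(147) - m = (-49 - 137*147) - 1*(-392) = (-49 - 20139) + 392 = -20188 + 392 = -19796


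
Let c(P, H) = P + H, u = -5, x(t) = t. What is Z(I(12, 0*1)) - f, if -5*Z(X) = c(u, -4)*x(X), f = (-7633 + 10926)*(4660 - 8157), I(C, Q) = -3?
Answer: 57578078/5 ≈ 1.1516e+7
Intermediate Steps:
c(P, H) = H + P
f = -11515621 (f = 3293*(-3497) = -11515621)
Z(X) = 9*X/5 (Z(X) = -(-4 - 5)*X/5 = -(-9)*X/5 = 9*X/5)
Z(I(12, 0*1)) - f = (9/5)*(-3) - 1*(-11515621) = -27/5 + 11515621 = 57578078/5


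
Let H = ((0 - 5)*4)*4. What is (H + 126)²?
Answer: 2116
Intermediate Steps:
H = -80 (H = -5*4*4 = -20*4 = -80)
(H + 126)² = (-80 + 126)² = 46² = 2116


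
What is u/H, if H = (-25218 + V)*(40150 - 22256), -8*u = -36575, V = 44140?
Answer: 36575/2708722144 ≈ 1.3503e-5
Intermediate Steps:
u = 36575/8 (u = -⅛*(-36575) = 36575/8 ≈ 4571.9)
H = 338590268 (H = (-25218 + 44140)*(40150 - 22256) = 18922*17894 = 338590268)
u/H = (36575/8)/338590268 = (36575/8)*(1/338590268) = 36575/2708722144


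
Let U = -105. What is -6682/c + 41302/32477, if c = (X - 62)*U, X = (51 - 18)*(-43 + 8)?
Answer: 5060764756/4150073445 ≈ 1.2194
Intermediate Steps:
X = -1155 (X = 33*(-35) = -1155)
c = 127785 (c = (-1155 - 62)*(-105) = -1217*(-105) = 127785)
-6682/c + 41302/32477 = -6682/127785 + 41302/32477 = 5060764756/4150073445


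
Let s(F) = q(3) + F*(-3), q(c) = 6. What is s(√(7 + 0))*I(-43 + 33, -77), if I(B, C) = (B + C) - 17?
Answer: -624 + 312*√7 ≈ 201.47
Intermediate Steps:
I(B, C) = -17 + B + C
s(F) = 6 - 3*F (s(F) = 6 + F*(-3) = 6 - 3*F)
s(√(7 + 0))*I(-43 + 33, -77) = (6 - 3*√(7 + 0))*(-17 + (-43 + 33) - 77) = (6 - 3*√7)*(-17 - 10 - 77) = (6 - 3*√7)*(-104) = -624 + 312*√7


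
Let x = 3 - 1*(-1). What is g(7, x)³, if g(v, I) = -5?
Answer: -125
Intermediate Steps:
x = 4 (x = 3 + 1 = 4)
g(7, x)³ = (-5)³ = -125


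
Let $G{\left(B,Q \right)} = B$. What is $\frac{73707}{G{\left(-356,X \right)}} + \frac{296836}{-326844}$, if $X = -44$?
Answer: $- \frac{6049091081}{29089116} \approx -207.95$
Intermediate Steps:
$\frac{73707}{G{\left(-356,X \right)}} + \frac{296836}{-326844} = \frac{73707}{-356} + \frac{296836}{-326844} = 73707 \left(- \frac{1}{356}\right) + 296836 \left(- \frac{1}{326844}\right) = - \frac{73707}{356} - \frac{74209}{81711} = - \frac{6049091081}{29089116}$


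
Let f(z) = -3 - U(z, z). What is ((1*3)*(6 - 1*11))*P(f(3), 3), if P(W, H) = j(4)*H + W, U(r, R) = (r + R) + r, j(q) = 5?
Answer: -45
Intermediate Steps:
U(r, R) = R + 2*r (U(r, R) = (R + r) + r = R + 2*r)
f(z) = -3 - 3*z (f(z) = -3 - (z + 2*z) = -3 - 3*z)
P(W, H) = W + 5*H (P(W, H) = 5*H + W = W + 5*H)
((1*3)*(6 - 1*11))*P(f(3), 3) = ((1*3)*(6 - 1*11))*((-3 - 3*3) + 5*3) = (3*(6 - 11))*((-3 - 9) + 15) = (3*(-5))*(-12 + 15) = -15*3 = -45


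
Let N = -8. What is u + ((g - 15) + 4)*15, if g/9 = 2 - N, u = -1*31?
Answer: 1154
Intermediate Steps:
u = -31
g = 90 (g = 9*(2 - 1*(-8)) = 9*(2 + 8) = 9*10 = 90)
u + ((g - 15) + 4)*15 = -31 + ((90 - 15) + 4)*15 = -31 + (75 + 4)*15 = -31 + 79*15 = -31 + 1185 = 1154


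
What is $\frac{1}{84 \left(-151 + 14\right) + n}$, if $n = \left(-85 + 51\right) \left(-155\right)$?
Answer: $- \frac{1}{6238} \approx -0.00016031$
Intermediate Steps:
$n = 5270$ ($n = \left(-34\right) \left(-155\right) = 5270$)
$\frac{1}{84 \left(-151 + 14\right) + n} = \frac{1}{84 \left(-151 + 14\right) + 5270} = \frac{1}{84 \left(-137\right) + 5270} = \frac{1}{-11508 + 5270} = \frac{1}{-6238} = - \frac{1}{6238}$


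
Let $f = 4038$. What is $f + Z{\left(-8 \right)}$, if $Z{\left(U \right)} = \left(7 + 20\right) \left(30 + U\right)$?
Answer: $4632$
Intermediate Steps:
$Z{\left(U \right)} = 810 + 27 U$ ($Z{\left(U \right)} = 27 \left(30 + U\right) = 810 + 27 U$)
$f + Z{\left(-8 \right)} = 4038 + \left(810 + 27 \left(-8\right)\right) = 4038 + \left(810 - 216\right) = 4038 + 594 = 4632$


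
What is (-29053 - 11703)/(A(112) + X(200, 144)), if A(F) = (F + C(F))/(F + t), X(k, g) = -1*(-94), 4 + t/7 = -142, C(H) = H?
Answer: -1324570/3047 ≈ -434.71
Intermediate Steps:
t = -1022 (t = -28 + 7*(-142) = -28 - 994 = -1022)
X(k, g) = 94
A(F) = 2*F/(-1022 + F) (A(F) = (F + F)/(F - 1022) = (2*F)/(-1022 + F) = 2*F/(-1022 + F))
(-29053 - 11703)/(A(112) + X(200, 144)) = (-29053 - 11703)/(2*112/(-1022 + 112) + 94) = -40756/(2*112/(-910) + 94) = -40756/(2*112*(-1/910) + 94) = -40756/(-16/65 + 94) = -40756/6094/65 = -40756*65/6094 = -1324570/3047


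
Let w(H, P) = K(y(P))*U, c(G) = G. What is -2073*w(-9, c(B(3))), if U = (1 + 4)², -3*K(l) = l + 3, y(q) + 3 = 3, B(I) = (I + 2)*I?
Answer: 51825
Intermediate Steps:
B(I) = I*(2 + I) (B(I) = (2 + I)*I = I*(2 + I))
y(q) = 0 (y(q) = -3 + 3 = 0)
K(l) = -1 - l/3 (K(l) = -(l + 3)/3 = -(3 + l)/3 = -1 - l/3)
U = 25 (U = 5² = 25)
w(H, P) = -25 (w(H, P) = (-1 - ⅓*0)*25 = (-1 + 0)*25 = -1*25 = -25)
-2073*w(-9, c(B(3))) = -2073*(-25) = 51825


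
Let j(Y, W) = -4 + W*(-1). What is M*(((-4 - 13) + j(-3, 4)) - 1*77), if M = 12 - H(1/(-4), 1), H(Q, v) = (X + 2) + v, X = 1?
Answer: -816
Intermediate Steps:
j(Y, W) = -4 - W
H(Q, v) = 3 + v (H(Q, v) = (1 + 2) + v = 3 + v)
M = 8 (M = 12 - (3 + 1) = 12 - 1*4 = 12 - 4 = 8)
M*(((-4 - 13) + j(-3, 4)) - 1*77) = 8*(((-4 - 13) + (-4 - 1*4)) - 1*77) = 8*((-17 + (-4 - 4)) - 77) = 8*((-17 - 8) - 77) = 8*(-25 - 77) = 8*(-102) = -816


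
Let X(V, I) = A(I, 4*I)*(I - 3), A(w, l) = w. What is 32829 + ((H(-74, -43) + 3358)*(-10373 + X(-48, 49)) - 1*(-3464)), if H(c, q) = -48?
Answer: -26837597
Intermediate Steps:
X(V, I) = I*(-3 + I) (X(V, I) = I*(I - 3) = I*(-3 + I))
32829 + ((H(-74, -43) + 3358)*(-10373 + X(-48, 49)) - 1*(-3464)) = 32829 + ((-48 + 3358)*(-10373 + 49*(-3 + 49)) - 1*(-3464)) = 32829 + (3310*(-10373 + 49*46) + 3464) = 32829 + (3310*(-10373 + 2254) + 3464) = 32829 + (3310*(-8119) + 3464) = 32829 + (-26873890 + 3464) = 32829 - 26870426 = -26837597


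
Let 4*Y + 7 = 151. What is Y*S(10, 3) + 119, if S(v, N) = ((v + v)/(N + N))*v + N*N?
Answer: 1643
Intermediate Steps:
Y = 36 (Y = -7/4 + (1/4)*151 = -7/4 + 151/4 = 36)
S(v, N) = N**2 + v**2/N (S(v, N) = ((2*v)/((2*N)))*v + N**2 = ((2*v)*(1/(2*N)))*v + N**2 = (v/N)*v + N**2 = v**2/N + N**2 = N**2 + v**2/N)
Y*S(10, 3) + 119 = 36*((3**3 + 10**2)/3) + 119 = 36*((27 + 100)/3) + 119 = 36*((1/3)*127) + 119 = 36*(127/3) + 119 = 1524 + 119 = 1643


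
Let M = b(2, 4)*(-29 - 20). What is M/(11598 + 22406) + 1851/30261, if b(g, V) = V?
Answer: 4750854/85749587 ≈ 0.055404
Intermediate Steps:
M = -196 (M = 4*(-29 - 20) = 4*(-49) = -196)
M/(11598 + 22406) + 1851/30261 = -196/(11598 + 22406) + 1851/30261 = -196/34004 + 1851*(1/30261) = -196*1/34004 + 617/10087 = -49/8501 + 617/10087 = 4750854/85749587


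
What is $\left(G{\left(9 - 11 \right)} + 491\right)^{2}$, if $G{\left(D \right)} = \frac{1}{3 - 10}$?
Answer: $\frac{11806096}{49} \approx 2.4094 \cdot 10^{5}$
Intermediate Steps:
$G{\left(D \right)} = - \frac{1}{7}$ ($G{\left(D \right)} = \frac{1}{-7} = - \frac{1}{7}$)
$\left(G{\left(9 - 11 \right)} + 491\right)^{2} = \left(- \frac{1}{7} + 491\right)^{2} = \left(\frac{3436}{7}\right)^{2} = \frac{11806096}{49}$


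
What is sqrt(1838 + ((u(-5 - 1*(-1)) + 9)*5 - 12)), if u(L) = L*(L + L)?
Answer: sqrt(2031) ≈ 45.067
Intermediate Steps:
u(L) = 2*L**2 (u(L) = L*(2*L) = 2*L**2)
sqrt(1838 + ((u(-5 - 1*(-1)) + 9)*5 - 12)) = sqrt(1838 + ((2*(-5 - 1*(-1))**2 + 9)*5 - 12)) = sqrt(1838 + ((2*(-5 + 1)**2 + 9)*5 - 12)) = sqrt(1838 + ((2*(-4)**2 + 9)*5 - 12)) = sqrt(1838 + ((2*16 + 9)*5 - 12)) = sqrt(1838 + ((32 + 9)*5 - 12)) = sqrt(1838 + (41*5 - 12)) = sqrt(1838 + (205 - 12)) = sqrt(1838 + 193) = sqrt(2031)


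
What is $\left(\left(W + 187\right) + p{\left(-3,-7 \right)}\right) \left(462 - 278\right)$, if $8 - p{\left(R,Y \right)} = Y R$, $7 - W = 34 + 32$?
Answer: $21160$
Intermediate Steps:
$W = -59$ ($W = 7 - \left(34 + 32\right) = 7 - 66 = -59$)
$p{\left(R,Y \right)} = 8 - R Y$ ($p{\left(R,Y \right)} = 8 - Y R = 8 - R Y$)
$\left(\left(W + 187\right) + p{\left(-3,-7 \right)}\right) \left(462 - 278\right) = \left(\left(-59 + 187\right) + \left(8 - \left(-3\right) \left(-7\right)\right)\right) \left(462 - 278\right) = \left(128 + \left(8 - 21\right)\right) 184 = \left(128 - 13\right) 184 = 115 \cdot 184 = 21160$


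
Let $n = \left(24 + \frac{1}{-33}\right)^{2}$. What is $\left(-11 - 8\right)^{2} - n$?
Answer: $- \frac{232552}{1089} \approx -213.55$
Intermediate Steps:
$n = \frac{625681}{1089}$ ($n = \left(24 - \frac{1}{33}\right)^{2} = \left(\frac{791}{33}\right)^{2} = \frac{625681}{1089} \approx 574.55$)
$\left(-11 - 8\right)^{2} - n = \left(-11 - 8\right)^{2} - \frac{625681}{1089} = \left(-19\right)^{2} - \frac{625681}{1089} = 361 - \frac{625681}{1089} = - \frac{232552}{1089}$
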